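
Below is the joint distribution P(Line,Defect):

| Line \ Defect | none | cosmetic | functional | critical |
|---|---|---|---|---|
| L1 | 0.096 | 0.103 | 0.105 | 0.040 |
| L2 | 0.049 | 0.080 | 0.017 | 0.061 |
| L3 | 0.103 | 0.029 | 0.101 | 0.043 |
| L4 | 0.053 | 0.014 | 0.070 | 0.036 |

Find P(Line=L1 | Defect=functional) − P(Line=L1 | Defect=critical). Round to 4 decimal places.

P(Defect=functional) = 0.105 + 0.017 + 0.101 + 0.070 = 0.293; P(Line=L1 | Defect=functional) = 0.105/0.293 = 0.35836.
P(Defect=critical) = 0.040 + 0.061 + 0.043 + 0.036 = 0.180; P(Line=L1 | Defect=critical) = 0.040/0.180 = 0.22222.
Difference = 0.1361.

0.1361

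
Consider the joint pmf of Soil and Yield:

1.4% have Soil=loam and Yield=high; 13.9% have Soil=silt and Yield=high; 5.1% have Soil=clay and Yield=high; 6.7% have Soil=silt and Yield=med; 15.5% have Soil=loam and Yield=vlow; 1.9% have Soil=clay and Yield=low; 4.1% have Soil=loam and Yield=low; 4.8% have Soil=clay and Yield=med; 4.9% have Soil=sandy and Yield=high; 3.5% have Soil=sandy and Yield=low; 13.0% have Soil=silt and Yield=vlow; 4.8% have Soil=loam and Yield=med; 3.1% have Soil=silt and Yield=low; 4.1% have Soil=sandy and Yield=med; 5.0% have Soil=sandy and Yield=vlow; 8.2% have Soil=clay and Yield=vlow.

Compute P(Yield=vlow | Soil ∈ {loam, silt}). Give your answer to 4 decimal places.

0.4560

P(Soil=loam) = 0.155 + 0.041 + 0.048 + 0.014 = 0.258.
P(Soil=silt) = 0.130 + 0.031 + 0.067 + 0.139 = 0.367.
P(Soil ∈ {loam, silt}) = 0.258 + 0.367 = 0.625; P(Yield=vlow, Soil ∈ {loam, silt}) = 0.155 + 0.130 = 0.285.
P(Yield=vlow | Soil ∈ {loam, silt}) = 0.285/0.625 = 0.4560.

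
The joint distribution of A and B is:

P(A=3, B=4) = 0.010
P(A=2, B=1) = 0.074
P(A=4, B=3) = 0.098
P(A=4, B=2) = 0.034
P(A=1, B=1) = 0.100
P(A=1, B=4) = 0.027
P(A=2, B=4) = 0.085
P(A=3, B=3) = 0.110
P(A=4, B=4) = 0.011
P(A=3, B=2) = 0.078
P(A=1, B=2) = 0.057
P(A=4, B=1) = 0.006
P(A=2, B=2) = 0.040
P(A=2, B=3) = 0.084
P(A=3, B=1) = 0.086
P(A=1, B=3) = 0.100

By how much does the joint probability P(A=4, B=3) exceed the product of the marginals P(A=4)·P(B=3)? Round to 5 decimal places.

0.03959

P(A=4) = 0.006 + 0.034 + 0.098 + 0.011 = 0.149.
P(B=3) = 0.100 + 0.084 + 0.110 + 0.098 = 0.392.
P(A=4, B=3) − P(A=4)P(B=3) = 0.098 − 0.149×0.392 = 0.03959.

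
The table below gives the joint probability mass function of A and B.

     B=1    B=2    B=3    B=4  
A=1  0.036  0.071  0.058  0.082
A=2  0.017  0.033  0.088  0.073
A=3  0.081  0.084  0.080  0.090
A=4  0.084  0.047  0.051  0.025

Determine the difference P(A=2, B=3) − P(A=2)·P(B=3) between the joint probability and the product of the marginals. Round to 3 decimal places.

0.030

P(A=2) = 0.017 + 0.033 + 0.088 + 0.073 = 0.211.
P(B=3) = 0.058 + 0.088 + 0.080 + 0.051 = 0.277.
P(A=2, B=3) − P(A=2)P(B=3) = 0.088 − 0.211×0.277 = 0.030.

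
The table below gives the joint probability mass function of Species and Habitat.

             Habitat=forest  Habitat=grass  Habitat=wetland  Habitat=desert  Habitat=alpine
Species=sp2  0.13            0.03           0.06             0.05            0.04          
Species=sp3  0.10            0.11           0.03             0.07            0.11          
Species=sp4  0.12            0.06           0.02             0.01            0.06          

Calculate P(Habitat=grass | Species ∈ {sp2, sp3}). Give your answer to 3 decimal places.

0.192

P(Species=sp2) = 0.13 + 0.03 + 0.06 + 0.05 + 0.04 = 0.31.
P(Species=sp3) = 0.10 + 0.11 + 0.03 + 0.07 + 0.11 = 0.42.
P(Species ∈ {sp2, sp3}) = 0.31 + 0.42 = 0.73; P(Habitat=grass, Species ∈ {sp2, sp3}) = 0.03 + 0.11 = 0.14.
P(Habitat=grass | Species ∈ {sp2, sp3}) = 0.14/0.73 = 0.192.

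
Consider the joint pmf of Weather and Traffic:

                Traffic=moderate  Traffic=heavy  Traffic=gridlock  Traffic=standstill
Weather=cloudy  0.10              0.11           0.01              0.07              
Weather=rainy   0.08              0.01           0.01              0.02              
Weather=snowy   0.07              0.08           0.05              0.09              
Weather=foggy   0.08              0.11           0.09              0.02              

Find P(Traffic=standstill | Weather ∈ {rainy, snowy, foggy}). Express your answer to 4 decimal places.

0.1831

P(Weather=rainy) = 0.08 + 0.01 + 0.01 + 0.02 = 0.12.
P(Weather=snowy) = 0.07 + 0.08 + 0.05 + 0.09 = 0.29.
P(Weather=foggy) = 0.08 + 0.11 + 0.09 + 0.02 = 0.30.
P(Weather ∈ {rainy, snowy, foggy}) = 0.12 + 0.29 + 0.30 = 0.71; P(Traffic=standstill, Weather ∈ {rainy, snowy, foggy}) = 0.02 + 0.09 + 0.02 = 0.13.
P(Traffic=standstill | Weather ∈ {rainy, snowy, foggy}) = 0.13/0.71 = 0.1831.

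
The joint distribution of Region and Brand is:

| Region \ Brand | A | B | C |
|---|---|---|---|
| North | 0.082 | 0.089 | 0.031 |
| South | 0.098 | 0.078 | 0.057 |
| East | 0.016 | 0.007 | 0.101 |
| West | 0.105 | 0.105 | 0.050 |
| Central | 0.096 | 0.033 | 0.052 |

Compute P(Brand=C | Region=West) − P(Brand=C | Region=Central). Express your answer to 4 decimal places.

P(Region=West) = 0.105 + 0.105 + 0.050 = 0.260; P(Brand=C | Region=West) = 0.050/0.260 = 0.19231.
P(Region=Central) = 0.096 + 0.033 + 0.052 = 0.181; P(Brand=C | Region=Central) = 0.052/0.181 = 0.28729.
Difference = -0.0950.

-0.0950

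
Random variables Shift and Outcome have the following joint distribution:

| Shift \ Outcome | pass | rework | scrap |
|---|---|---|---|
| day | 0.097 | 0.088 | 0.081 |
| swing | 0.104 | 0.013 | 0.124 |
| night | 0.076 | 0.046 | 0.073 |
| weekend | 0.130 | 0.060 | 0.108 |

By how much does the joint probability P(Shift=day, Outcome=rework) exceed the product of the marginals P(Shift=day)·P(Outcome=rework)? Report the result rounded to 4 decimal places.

P(Shift=day) = 0.097 + 0.088 + 0.081 = 0.266.
P(Outcome=rework) = 0.088 + 0.013 + 0.046 + 0.060 = 0.207.
P(Shift=day, Outcome=rework) − P(Shift=day)P(Outcome=rework) = 0.088 − 0.266×0.207 = 0.0329.

0.0329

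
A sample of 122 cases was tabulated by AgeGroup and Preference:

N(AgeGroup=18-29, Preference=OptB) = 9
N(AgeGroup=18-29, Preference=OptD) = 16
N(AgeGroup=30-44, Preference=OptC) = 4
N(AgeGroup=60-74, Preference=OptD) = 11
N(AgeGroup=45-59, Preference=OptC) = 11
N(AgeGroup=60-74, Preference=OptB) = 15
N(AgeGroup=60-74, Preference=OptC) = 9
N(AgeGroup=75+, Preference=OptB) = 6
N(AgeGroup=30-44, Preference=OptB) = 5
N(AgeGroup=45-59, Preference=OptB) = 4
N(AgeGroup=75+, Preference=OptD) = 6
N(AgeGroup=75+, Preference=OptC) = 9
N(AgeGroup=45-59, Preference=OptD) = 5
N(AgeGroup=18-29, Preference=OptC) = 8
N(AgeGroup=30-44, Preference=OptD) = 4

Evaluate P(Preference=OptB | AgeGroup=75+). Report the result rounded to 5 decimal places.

Total with AgeGroup=75+: 6 + 9 + 6 = 21.
P(Preference=OptB | AgeGroup=75+) = 6/21 = 0.28571.

0.28571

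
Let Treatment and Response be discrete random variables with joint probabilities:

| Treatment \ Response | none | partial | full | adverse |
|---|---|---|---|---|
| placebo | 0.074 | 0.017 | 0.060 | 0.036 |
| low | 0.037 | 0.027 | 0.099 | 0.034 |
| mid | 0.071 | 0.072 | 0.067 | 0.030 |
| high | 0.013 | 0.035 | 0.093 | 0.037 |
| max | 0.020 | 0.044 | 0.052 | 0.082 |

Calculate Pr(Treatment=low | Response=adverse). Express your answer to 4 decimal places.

0.1553

P(Response=adverse) = 0.036 + 0.034 + 0.030 + 0.037 + 0.082 = 0.219.
P(Treatment=low | Response=adverse) = 0.034/0.219 = 0.1553.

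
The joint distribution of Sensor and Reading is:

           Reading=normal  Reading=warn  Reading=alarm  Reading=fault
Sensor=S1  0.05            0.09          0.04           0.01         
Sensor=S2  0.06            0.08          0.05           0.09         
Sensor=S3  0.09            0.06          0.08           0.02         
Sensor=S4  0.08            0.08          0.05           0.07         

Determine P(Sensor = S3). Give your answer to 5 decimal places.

0.25000

P(Sensor=S3) = 0.09 + 0.06 + 0.08 + 0.02 = 0.25.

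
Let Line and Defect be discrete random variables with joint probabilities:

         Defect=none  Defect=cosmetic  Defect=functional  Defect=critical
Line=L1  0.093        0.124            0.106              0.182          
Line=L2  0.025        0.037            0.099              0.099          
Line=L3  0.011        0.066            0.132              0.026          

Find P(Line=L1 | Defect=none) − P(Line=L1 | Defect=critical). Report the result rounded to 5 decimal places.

0.12810

P(Defect=none) = 0.093 + 0.025 + 0.011 = 0.129; P(Line=L1 | Defect=none) = 0.093/0.129 = 0.720930.
P(Defect=critical) = 0.182 + 0.099 + 0.026 = 0.307; P(Line=L1 | Defect=critical) = 0.182/0.307 = 0.592834.
Difference = 0.12810.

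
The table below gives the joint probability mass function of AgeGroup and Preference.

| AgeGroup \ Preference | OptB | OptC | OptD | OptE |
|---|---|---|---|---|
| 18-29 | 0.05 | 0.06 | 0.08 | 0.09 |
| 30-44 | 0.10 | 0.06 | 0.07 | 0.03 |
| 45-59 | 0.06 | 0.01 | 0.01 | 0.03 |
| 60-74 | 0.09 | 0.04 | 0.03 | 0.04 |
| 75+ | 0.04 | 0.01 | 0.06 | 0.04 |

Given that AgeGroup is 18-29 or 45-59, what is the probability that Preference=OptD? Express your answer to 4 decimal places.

0.2308

P(AgeGroup=18-29) = 0.05 + 0.06 + 0.08 + 0.09 = 0.28.
P(AgeGroup=45-59) = 0.06 + 0.01 + 0.01 + 0.03 = 0.11.
P(AgeGroup ∈ {18-29, 45-59}) = 0.28 + 0.11 = 0.39; P(Preference=OptD, AgeGroup ∈ {18-29, 45-59}) = 0.08 + 0.01 = 0.09.
P(Preference=OptD | AgeGroup ∈ {18-29, 45-59}) = 0.09/0.39 = 0.2308.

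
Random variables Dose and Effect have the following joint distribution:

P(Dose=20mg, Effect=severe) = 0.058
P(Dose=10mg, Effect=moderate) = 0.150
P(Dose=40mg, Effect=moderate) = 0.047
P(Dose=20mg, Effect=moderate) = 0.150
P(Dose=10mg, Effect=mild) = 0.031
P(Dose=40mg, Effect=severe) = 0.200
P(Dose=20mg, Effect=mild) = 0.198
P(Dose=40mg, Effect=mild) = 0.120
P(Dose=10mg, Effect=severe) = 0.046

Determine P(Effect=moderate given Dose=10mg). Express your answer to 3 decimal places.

0.661

P(Dose=10mg) = 0.031 + 0.150 + 0.046 = 0.227.
P(Effect=moderate | Dose=10mg) = 0.150/0.227 = 0.661.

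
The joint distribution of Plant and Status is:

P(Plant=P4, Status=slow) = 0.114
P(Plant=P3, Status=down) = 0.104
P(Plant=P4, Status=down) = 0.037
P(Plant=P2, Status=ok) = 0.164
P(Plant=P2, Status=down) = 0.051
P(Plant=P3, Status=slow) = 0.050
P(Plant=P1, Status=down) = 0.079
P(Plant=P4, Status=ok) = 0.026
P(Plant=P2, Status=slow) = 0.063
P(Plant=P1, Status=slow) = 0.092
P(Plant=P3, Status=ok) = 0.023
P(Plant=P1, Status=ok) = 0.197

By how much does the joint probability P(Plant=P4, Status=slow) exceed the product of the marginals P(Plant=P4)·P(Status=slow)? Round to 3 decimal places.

0.058

P(Plant=P4) = 0.026 + 0.114 + 0.037 = 0.177.
P(Status=slow) = 0.092 + 0.063 + 0.050 + 0.114 = 0.319.
P(Plant=P4, Status=slow) − P(Plant=P4)P(Status=slow) = 0.114 − 0.177×0.319 = 0.058.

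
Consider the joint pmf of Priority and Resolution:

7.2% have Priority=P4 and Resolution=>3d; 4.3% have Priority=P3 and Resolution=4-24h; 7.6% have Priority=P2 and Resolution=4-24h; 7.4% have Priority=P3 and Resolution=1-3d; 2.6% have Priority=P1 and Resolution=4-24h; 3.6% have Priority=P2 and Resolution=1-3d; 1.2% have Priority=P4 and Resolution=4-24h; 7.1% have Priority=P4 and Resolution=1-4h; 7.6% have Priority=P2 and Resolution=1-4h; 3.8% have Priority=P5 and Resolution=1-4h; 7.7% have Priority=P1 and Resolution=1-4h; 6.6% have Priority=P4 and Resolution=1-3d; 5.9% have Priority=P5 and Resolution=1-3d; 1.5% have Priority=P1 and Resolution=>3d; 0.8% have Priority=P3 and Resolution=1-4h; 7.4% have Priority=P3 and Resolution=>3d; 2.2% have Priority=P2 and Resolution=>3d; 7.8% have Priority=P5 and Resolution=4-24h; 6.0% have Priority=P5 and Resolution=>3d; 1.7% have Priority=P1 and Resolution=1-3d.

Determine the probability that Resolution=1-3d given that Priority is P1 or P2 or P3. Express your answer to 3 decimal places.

P(Priority=P1) = 0.077 + 0.026 + 0.017 + 0.015 = 0.135.
P(Priority=P2) = 0.076 + 0.076 + 0.036 + 0.022 = 0.210.
P(Priority=P3) = 0.008 + 0.043 + 0.074 + 0.074 = 0.199.
P(Priority ∈ {P1, P2, P3}) = 0.135 + 0.210 + 0.199 = 0.544; P(Resolution=1-3d, Priority ∈ {P1, P2, P3}) = 0.017 + 0.036 + 0.074 = 0.127.
P(Resolution=1-3d | Priority ∈ {P1, P2, P3}) = 0.127/0.544 = 0.233.

0.233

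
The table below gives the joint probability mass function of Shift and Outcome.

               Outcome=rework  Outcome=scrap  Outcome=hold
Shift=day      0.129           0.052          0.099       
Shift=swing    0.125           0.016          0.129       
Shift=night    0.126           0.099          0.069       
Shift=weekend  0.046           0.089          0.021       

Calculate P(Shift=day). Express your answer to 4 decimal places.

0.2800

P(Shift=day) = 0.129 + 0.052 + 0.099 = 0.280.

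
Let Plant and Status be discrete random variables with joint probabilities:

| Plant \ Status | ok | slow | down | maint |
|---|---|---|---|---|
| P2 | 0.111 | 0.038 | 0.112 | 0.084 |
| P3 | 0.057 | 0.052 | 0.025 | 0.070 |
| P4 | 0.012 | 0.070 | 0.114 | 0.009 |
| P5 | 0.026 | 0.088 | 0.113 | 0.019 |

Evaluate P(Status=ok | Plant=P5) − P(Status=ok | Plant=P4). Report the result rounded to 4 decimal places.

0.0472

P(Plant=P5) = 0.026 + 0.088 + 0.113 + 0.019 = 0.246; P(Status=ok | Plant=P5) = 0.026/0.246 = 0.10569.
P(Plant=P4) = 0.012 + 0.070 + 0.114 + 0.009 = 0.205; P(Status=ok | Plant=P4) = 0.012/0.205 = 0.05854.
Difference = 0.0472.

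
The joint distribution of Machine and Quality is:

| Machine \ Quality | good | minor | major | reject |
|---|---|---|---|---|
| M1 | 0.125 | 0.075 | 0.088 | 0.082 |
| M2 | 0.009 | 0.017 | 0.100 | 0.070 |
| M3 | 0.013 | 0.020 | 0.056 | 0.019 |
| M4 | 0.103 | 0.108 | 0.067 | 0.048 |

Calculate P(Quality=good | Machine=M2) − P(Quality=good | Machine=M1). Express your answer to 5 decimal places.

P(Machine=M2) = 0.009 + 0.017 + 0.100 + 0.070 = 0.196; P(Quality=good | Machine=M2) = 0.009/0.196 = 0.045918.
P(Machine=M1) = 0.125 + 0.075 + 0.088 + 0.082 = 0.370; P(Quality=good | Machine=M1) = 0.125/0.370 = 0.337838.
Difference = -0.29192.

-0.29192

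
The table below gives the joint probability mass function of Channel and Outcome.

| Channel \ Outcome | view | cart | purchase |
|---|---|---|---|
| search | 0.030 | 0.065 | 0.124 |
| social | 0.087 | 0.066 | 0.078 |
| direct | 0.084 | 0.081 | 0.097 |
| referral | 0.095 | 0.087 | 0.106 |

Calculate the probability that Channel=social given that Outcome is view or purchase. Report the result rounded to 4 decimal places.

0.2354

P(Outcome=view) = 0.030 + 0.087 + 0.084 + 0.095 = 0.296.
P(Outcome=purchase) = 0.124 + 0.078 + 0.097 + 0.106 = 0.405.
P(Outcome ∈ {view, purchase}) = 0.296 + 0.405 = 0.701; P(Channel=social, Outcome ∈ {view, purchase}) = 0.087 + 0.078 = 0.165.
P(Channel=social | Outcome ∈ {view, purchase}) = 0.165/0.701 = 0.2354.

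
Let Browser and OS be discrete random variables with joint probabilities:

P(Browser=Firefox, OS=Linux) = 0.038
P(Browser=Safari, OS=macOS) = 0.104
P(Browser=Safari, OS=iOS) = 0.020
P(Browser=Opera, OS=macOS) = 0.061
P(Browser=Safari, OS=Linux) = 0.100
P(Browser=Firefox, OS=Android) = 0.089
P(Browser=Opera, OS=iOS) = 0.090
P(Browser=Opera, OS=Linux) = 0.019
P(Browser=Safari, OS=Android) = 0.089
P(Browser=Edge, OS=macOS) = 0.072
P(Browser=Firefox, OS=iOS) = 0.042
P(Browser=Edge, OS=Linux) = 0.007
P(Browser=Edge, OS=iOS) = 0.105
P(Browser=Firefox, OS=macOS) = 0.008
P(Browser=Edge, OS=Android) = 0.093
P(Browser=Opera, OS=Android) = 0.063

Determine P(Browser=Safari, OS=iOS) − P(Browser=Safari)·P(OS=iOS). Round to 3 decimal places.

P(Browser=Safari) = 0.104 + 0.100 + 0.020 + 0.089 = 0.313.
P(OS=iOS) = 0.042 + 0.020 + 0.105 + 0.090 = 0.257.
P(Browser=Safari, OS=iOS) − P(Browser=Safari)P(OS=iOS) = 0.020 − 0.313×0.257 = -0.060.

-0.060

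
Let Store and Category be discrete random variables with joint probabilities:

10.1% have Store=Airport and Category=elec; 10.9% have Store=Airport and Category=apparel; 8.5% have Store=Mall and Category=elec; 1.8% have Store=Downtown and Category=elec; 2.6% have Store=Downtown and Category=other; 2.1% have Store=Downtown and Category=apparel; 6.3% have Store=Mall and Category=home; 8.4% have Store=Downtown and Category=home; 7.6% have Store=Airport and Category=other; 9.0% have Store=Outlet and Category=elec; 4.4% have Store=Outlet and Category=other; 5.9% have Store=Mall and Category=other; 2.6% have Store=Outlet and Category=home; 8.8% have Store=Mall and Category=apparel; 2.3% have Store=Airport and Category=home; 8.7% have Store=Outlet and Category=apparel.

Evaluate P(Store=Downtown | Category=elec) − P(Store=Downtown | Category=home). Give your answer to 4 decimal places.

-0.3673

P(Category=elec) = 0.018 + 0.085 + 0.101 + 0.090 = 0.294; P(Store=Downtown | Category=elec) = 0.018/0.294 = 0.06122.
P(Category=home) = 0.084 + 0.063 + 0.023 + 0.026 = 0.196; P(Store=Downtown | Category=home) = 0.084/0.196 = 0.42857.
Difference = -0.3673.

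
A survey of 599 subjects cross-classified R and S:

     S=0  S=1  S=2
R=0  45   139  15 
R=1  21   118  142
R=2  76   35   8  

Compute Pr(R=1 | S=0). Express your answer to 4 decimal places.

Total with S=0: 45 + 21 + 76 = 142.
P(R=1 | S=0) = 21/142 = 0.1479.

0.1479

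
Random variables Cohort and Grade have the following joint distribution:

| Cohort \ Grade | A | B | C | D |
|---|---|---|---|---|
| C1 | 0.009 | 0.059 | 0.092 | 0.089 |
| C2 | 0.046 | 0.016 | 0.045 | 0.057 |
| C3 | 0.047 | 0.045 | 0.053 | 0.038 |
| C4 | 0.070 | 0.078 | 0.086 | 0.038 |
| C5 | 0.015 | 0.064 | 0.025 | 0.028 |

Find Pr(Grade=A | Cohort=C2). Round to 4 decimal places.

0.2805

P(Cohort=C2) = 0.046 + 0.016 + 0.045 + 0.057 = 0.164.
P(Grade=A | Cohort=C2) = 0.046/0.164 = 0.2805.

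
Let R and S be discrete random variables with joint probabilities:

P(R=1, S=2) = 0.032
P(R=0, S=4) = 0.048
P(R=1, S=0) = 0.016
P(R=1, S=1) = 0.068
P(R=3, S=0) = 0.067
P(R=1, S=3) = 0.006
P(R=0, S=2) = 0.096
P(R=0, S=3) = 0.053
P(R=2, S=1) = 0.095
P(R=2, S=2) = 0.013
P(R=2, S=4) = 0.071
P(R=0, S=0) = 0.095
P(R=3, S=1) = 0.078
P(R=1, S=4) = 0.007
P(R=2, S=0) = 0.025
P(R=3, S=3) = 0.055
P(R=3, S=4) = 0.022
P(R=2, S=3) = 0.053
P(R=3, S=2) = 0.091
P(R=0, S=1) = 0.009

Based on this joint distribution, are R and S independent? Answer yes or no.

P(R=0) = 0.301 and P(S=1) = 0.250, so their product is 0.07525, but P(R=0, S=1) = 0.009. Since these differ, R and S are not independent.

no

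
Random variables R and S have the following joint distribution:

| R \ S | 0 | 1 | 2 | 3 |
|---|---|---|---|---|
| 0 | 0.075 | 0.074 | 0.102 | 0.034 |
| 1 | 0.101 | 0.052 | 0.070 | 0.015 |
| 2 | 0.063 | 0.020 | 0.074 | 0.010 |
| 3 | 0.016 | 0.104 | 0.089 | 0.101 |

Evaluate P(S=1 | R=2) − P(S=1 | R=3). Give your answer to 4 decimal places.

-0.2157

P(R=2) = 0.063 + 0.020 + 0.074 + 0.010 = 0.167; P(S=1 | R=2) = 0.020/0.167 = 0.11976.
P(R=3) = 0.016 + 0.104 + 0.089 + 0.101 = 0.310; P(S=1 | R=3) = 0.104/0.310 = 0.33548.
Difference = -0.2157.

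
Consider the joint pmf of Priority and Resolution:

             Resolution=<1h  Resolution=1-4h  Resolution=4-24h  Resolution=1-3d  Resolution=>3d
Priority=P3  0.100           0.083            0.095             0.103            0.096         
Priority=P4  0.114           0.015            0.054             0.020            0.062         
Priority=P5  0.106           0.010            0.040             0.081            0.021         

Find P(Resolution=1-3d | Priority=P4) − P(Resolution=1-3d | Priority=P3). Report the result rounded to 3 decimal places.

P(Priority=P4) = 0.114 + 0.015 + 0.054 + 0.020 + 0.062 = 0.265; P(Resolution=1-3d | Priority=P4) = 0.020/0.265 = 0.0755.
P(Priority=P3) = 0.100 + 0.083 + 0.095 + 0.103 + 0.096 = 0.477; P(Resolution=1-3d | Priority=P3) = 0.103/0.477 = 0.2159.
Difference = -0.140.

-0.140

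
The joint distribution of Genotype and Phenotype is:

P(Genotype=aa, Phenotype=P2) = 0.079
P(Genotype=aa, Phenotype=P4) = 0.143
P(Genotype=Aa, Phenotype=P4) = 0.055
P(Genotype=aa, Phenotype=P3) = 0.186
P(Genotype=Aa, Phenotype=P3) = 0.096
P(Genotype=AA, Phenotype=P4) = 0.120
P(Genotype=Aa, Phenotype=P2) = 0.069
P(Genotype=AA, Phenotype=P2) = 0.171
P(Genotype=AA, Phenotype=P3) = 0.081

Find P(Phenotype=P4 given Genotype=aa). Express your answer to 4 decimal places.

0.3505

P(Genotype=aa) = 0.079 + 0.186 + 0.143 = 0.408.
P(Phenotype=P4 | Genotype=aa) = 0.143/0.408 = 0.3505.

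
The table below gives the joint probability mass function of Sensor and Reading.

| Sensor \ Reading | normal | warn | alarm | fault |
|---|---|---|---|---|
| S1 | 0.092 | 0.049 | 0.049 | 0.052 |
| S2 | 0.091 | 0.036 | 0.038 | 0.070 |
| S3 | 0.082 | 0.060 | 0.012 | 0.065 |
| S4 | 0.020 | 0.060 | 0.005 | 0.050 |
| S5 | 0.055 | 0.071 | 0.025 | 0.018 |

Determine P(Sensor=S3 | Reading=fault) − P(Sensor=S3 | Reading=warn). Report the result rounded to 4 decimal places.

0.0375

P(Reading=fault) = 0.052 + 0.070 + 0.065 + 0.050 + 0.018 = 0.255; P(Sensor=S3 | Reading=fault) = 0.065/0.255 = 0.25490.
P(Reading=warn) = 0.049 + 0.036 + 0.060 + 0.060 + 0.071 = 0.276; P(Sensor=S3 | Reading=warn) = 0.060/0.276 = 0.21739.
Difference = 0.0375.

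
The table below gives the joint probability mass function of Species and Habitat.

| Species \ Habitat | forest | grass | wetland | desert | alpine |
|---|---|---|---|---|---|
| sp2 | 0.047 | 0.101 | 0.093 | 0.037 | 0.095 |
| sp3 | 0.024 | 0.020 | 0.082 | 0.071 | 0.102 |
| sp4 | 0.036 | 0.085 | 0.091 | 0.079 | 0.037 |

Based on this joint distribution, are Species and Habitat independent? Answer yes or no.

P(Species=sp3) = 0.299 and P(Habitat=grass) = 0.206, so their product is 0.06159, but P(Species=sp3, Habitat=grass) = 0.020. Since these differ, Species and Habitat are not independent.

no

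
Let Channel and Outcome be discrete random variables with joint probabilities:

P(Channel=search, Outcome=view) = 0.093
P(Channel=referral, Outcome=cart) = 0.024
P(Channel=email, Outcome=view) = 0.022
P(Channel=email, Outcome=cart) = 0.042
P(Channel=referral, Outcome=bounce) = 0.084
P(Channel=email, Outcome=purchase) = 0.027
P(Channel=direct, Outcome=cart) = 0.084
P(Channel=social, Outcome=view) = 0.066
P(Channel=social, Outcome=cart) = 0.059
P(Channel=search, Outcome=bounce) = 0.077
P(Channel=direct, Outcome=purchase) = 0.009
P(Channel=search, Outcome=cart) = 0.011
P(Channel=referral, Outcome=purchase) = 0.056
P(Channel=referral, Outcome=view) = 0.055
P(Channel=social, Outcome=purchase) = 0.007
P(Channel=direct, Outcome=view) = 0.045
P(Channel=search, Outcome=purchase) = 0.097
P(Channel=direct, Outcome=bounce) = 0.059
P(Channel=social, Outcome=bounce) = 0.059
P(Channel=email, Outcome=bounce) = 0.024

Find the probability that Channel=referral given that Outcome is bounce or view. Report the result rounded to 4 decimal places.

0.2380

P(Outcome=bounce) = 0.024 + 0.077 + 0.059 + 0.059 + 0.084 = 0.303.
P(Outcome=view) = 0.022 + 0.093 + 0.066 + 0.045 + 0.055 = 0.281.
P(Outcome ∈ {bounce, view}) = 0.303 + 0.281 = 0.584; P(Channel=referral, Outcome ∈ {bounce, view}) = 0.084 + 0.055 = 0.139.
P(Channel=referral | Outcome ∈ {bounce, view}) = 0.139/0.584 = 0.2380.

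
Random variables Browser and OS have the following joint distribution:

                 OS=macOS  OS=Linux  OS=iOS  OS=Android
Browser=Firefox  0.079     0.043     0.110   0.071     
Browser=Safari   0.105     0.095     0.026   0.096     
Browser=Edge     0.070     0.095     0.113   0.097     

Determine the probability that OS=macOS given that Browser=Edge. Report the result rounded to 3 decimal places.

P(Browser=Edge) = 0.070 + 0.095 + 0.113 + 0.097 = 0.375.
P(OS=macOS | Browser=Edge) = 0.070/0.375 = 0.187.

0.187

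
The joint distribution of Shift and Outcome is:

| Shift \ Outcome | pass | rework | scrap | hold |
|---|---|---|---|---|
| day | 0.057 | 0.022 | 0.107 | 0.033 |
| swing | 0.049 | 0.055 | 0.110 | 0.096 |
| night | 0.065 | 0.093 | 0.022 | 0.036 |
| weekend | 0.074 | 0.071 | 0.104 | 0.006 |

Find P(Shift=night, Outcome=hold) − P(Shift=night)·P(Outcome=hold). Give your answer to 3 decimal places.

-0.001

P(Shift=night) = 0.065 + 0.093 + 0.022 + 0.036 = 0.216.
P(Outcome=hold) = 0.033 + 0.096 + 0.036 + 0.006 = 0.171.
P(Shift=night, Outcome=hold) − P(Shift=night)P(Outcome=hold) = 0.036 − 0.216×0.171 = -0.001.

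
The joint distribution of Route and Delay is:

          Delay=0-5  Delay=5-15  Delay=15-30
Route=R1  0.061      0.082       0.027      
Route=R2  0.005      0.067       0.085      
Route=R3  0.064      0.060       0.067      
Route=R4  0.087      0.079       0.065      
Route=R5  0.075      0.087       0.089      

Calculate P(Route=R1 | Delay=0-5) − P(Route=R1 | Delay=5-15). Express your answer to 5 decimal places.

P(Delay=0-5) = 0.061 + 0.005 + 0.064 + 0.087 + 0.075 = 0.292; P(Route=R1 | Delay=0-5) = 0.061/0.292 = 0.208904.
P(Delay=5-15) = 0.082 + 0.067 + 0.060 + 0.079 + 0.087 = 0.375; P(Route=R1 | Delay=5-15) = 0.082/0.375 = 0.218667.
Difference = -0.00976.

-0.00976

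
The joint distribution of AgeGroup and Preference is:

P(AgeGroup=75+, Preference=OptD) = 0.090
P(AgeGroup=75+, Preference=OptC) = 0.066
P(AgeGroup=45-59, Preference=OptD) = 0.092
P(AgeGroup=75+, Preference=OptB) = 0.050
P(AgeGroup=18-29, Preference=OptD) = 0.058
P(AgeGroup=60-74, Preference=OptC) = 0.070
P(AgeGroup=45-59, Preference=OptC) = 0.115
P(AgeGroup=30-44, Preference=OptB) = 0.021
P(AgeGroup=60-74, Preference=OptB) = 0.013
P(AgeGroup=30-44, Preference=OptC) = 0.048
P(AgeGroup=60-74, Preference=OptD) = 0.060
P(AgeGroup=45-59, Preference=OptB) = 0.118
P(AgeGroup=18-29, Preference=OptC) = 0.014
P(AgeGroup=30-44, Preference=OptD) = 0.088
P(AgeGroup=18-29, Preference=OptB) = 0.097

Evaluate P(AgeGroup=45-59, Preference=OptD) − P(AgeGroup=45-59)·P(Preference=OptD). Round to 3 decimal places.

-0.034

P(AgeGroup=45-59) = 0.118 + 0.115 + 0.092 = 0.325.
P(Preference=OptD) = 0.058 + 0.088 + 0.092 + 0.060 + 0.090 = 0.388.
P(AgeGroup=45-59, Preference=OptD) − P(AgeGroup=45-59)P(Preference=OptD) = 0.092 − 0.325×0.388 = -0.034.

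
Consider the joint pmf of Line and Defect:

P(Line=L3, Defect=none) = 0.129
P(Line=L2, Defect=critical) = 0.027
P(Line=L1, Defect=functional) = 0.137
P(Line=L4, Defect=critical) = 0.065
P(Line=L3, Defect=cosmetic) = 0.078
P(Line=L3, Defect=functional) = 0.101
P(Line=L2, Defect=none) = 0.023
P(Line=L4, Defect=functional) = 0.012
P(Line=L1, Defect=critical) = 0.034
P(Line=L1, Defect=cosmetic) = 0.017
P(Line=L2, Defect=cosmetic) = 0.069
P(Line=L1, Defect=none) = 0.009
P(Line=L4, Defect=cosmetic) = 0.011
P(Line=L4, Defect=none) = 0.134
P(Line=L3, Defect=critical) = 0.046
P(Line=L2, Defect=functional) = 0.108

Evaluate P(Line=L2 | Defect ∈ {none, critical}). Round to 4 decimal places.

0.1071

P(Defect=none) = 0.009 + 0.023 + 0.129 + 0.134 = 0.295.
P(Defect=critical) = 0.034 + 0.027 + 0.046 + 0.065 = 0.172.
P(Defect ∈ {none, critical}) = 0.295 + 0.172 = 0.467; P(Line=L2, Defect ∈ {none, critical}) = 0.023 + 0.027 = 0.050.
P(Line=L2 | Defect ∈ {none, critical}) = 0.050/0.467 = 0.1071.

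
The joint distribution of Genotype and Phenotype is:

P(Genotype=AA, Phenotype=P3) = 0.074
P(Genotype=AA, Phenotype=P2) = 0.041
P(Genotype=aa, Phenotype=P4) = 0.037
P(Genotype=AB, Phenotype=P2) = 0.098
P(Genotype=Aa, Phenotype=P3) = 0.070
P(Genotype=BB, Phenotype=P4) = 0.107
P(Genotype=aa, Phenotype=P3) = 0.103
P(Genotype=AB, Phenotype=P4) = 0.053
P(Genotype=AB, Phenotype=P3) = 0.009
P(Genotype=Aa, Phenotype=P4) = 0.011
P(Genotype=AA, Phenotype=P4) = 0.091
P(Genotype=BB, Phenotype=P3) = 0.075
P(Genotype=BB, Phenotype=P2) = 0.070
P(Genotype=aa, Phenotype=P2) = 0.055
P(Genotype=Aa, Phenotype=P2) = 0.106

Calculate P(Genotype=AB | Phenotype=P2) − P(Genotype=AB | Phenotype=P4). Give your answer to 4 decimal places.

P(Phenotype=P2) = 0.041 + 0.106 + 0.055 + 0.098 + 0.070 = 0.370; P(Genotype=AB | Phenotype=P2) = 0.098/0.370 = 0.26486.
P(Phenotype=P4) = 0.091 + 0.011 + 0.037 + 0.053 + 0.107 = 0.299; P(Genotype=AB | Phenotype=P4) = 0.053/0.299 = 0.17726.
Difference = 0.0876.

0.0876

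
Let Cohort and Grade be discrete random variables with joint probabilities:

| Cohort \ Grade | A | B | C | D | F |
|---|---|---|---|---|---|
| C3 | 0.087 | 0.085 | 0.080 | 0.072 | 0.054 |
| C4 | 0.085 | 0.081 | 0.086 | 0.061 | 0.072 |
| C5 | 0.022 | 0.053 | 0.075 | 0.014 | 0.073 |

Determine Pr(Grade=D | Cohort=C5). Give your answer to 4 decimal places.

P(Cohort=C5) = 0.022 + 0.053 + 0.075 + 0.014 + 0.073 = 0.237.
P(Grade=D | Cohort=C5) = 0.014/0.237 = 0.0591.

0.0591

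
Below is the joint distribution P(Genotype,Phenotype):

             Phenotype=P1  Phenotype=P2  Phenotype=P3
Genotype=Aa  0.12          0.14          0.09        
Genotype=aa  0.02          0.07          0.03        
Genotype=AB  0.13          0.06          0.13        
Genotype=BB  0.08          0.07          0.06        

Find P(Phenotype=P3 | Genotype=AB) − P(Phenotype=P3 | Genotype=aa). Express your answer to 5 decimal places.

P(Genotype=AB) = 0.13 + 0.06 + 0.13 = 0.32; P(Phenotype=P3 | Genotype=AB) = 0.13/0.32 = 0.406250.
P(Genotype=aa) = 0.02 + 0.07 + 0.03 = 0.12; P(Phenotype=P3 | Genotype=aa) = 0.03/0.12 = 0.250000.
Difference = 0.15625.

0.15625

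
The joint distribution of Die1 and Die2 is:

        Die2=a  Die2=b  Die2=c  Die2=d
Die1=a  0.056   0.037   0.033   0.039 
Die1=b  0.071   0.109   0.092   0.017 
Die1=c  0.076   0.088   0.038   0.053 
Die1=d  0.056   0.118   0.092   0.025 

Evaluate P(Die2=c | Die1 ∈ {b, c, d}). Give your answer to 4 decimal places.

P(Die1=b) = 0.071 + 0.109 + 0.092 + 0.017 = 0.289.
P(Die1=c) = 0.076 + 0.088 + 0.038 + 0.053 = 0.255.
P(Die1=d) = 0.056 + 0.118 + 0.092 + 0.025 = 0.291.
P(Die1 ∈ {b, c, d}) = 0.289 + 0.255 + 0.291 = 0.835; P(Die2=c, Die1 ∈ {b, c, d}) = 0.092 + 0.038 + 0.092 = 0.222.
P(Die2=c | Die1 ∈ {b, c, d}) = 0.222/0.835 = 0.2659.

0.2659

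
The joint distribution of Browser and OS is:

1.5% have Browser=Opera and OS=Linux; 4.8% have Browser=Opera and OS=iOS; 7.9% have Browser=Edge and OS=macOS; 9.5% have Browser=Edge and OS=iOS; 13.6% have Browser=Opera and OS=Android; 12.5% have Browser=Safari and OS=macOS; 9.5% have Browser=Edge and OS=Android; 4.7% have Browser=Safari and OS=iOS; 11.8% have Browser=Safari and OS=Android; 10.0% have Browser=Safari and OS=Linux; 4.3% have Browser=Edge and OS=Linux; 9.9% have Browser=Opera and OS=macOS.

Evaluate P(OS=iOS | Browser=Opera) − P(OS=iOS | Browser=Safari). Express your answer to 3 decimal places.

0.041

P(Browser=Opera) = 0.099 + 0.015 + 0.048 + 0.136 = 0.298; P(OS=iOS | Browser=Opera) = 0.048/0.298 = 0.1611.
P(Browser=Safari) = 0.125 + 0.100 + 0.047 + 0.118 = 0.390; P(OS=iOS | Browser=Safari) = 0.047/0.390 = 0.1205.
Difference = 0.041.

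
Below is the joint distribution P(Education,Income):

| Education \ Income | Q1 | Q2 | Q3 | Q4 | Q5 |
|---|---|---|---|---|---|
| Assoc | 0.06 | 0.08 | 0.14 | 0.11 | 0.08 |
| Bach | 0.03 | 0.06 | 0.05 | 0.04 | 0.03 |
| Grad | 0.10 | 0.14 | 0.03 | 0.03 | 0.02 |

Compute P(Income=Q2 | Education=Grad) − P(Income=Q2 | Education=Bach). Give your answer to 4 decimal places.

0.1518

P(Education=Grad) = 0.10 + 0.14 + 0.03 + 0.03 + 0.02 = 0.32; P(Income=Q2 | Education=Grad) = 0.14/0.32 = 0.43750.
P(Education=Bach) = 0.03 + 0.06 + 0.05 + 0.04 + 0.03 = 0.21; P(Income=Q2 | Education=Bach) = 0.06/0.21 = 0.28571.
Difference = 0.1518.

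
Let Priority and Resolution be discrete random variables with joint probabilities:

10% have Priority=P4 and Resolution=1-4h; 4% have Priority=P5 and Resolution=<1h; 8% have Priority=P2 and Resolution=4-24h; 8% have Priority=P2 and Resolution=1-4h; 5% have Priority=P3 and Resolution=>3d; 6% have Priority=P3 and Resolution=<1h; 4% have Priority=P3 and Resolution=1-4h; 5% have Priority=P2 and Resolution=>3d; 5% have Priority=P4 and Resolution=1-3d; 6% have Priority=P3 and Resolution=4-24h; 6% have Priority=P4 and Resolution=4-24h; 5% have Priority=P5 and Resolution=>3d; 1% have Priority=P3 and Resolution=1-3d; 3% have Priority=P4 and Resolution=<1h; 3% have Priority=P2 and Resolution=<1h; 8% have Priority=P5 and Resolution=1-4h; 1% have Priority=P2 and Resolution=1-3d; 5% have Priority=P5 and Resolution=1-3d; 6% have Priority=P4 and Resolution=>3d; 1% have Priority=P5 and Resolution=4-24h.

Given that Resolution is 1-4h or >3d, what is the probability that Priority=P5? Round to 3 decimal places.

0.255

P(Resolution=1-4h) = 0.08 + 0.04 + 0.10 + 0.08 = 0.30.
P(Resolution=>3d) = 0.05 + 0.05 + 0.06 + 0.05 = 0.21.
P(Resolution ∈ {1-4h, >3d}) = 0.30 + 0.21 = 0.51; P(Priority=P5, Resolution ∈ {1-4h, >3d}) = 0.08 + 0.05 = 0.13.
P(Priority=P5 | Resolution ∈ {1-4h, >3d}) = 0.13/0.51 = 0.255.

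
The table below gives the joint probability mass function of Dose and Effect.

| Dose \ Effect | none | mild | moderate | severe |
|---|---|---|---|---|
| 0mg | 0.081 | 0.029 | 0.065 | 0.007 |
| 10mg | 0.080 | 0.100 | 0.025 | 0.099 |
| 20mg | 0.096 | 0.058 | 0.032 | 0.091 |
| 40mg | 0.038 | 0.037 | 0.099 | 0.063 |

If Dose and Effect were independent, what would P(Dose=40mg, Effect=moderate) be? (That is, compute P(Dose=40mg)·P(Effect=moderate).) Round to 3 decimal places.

0.052

P(Dose=40mg) = 0.038 + 0.037 + 0.099 + 0.063 = 0.237.
P(Effect=moderate) = 0.065 + 0.025 + 0.032 + 0.099 = 0.221.
Product: 0.237 × 0.221 = 0.052.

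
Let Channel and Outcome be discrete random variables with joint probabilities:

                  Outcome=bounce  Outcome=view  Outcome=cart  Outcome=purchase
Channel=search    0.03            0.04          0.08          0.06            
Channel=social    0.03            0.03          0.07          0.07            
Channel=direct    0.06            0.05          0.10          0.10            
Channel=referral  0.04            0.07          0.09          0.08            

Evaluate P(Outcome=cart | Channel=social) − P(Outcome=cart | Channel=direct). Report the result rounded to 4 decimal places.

0.0274

P(Channel=social) = 0.03 + 0.03 + 0.07 + 0.07 = 0.20; P(Outcome=cart | Channel=social) = 0.07/0.20 = 0.35000.
P(Channel=direct) = 0.06 + 0.05 + 0.10 + 0.10 = 0.31; P(Outcome=cart | Channel=direct) = 0.10/0.31 = 0.32258.
Difference = 0.0274.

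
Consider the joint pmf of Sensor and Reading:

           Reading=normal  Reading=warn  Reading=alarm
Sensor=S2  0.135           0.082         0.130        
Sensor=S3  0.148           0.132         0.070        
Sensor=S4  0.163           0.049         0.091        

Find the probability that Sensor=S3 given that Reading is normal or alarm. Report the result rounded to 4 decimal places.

0.2958

P(Reading=normal) = 0.135 + 0.148 + 0.163 = 0.446.
P(Reading=alarm) = 0.130 + 0.070 + 0.091 = 0.291.
P(Reading ∈ {normal, alarm}) = 0.446 + 0.291 = 0.737; P(Sensor=S3, Reading ∈ {normal, alarm}) = 0.148 + 0.070 = 0.218.
P(Sensor=S3 | Reading ∈ {normal, alarm}) = 0.218/0.737 = 0.2958.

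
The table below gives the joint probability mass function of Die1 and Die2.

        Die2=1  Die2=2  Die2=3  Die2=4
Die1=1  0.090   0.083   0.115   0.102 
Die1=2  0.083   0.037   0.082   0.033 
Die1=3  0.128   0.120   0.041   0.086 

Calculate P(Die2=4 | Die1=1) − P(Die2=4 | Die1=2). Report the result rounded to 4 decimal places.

P(Die1=1) = 0.090 + 0.083 + 0.115 + 0.102 = 0.390; P(Die2=4 | Die1=1) = 0.102/0.390 = 0.26154.
P(Die1=2) = 0.083 + 0.037 + 0.082 + 0.033 = 0.235; P(Die2=4 | Die1=2) = 0.033/0.235 = 0.14043.
Difference = 0.1211.

0.1211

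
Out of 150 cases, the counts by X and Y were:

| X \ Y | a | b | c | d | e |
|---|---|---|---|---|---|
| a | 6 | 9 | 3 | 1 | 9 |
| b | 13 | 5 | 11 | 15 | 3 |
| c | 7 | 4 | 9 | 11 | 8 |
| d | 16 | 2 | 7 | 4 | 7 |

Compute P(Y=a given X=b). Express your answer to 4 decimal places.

Total with X=b: 13 + 5 + 11 + 15 + 3 = 47.
P(Y=a | X=b) = 13/47 = 0.2766.

0.2766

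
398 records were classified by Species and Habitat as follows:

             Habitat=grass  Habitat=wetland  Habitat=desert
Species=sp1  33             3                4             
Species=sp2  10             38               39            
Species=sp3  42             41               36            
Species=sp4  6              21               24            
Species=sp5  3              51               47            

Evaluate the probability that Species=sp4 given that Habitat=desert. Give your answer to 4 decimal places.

0.1600

Total with Habitat=desert: 4 + 39 + 36 + 24 + 47 = 150.
P(Species=sp4 | Habitat=desert) = 24/150 = 0.1600.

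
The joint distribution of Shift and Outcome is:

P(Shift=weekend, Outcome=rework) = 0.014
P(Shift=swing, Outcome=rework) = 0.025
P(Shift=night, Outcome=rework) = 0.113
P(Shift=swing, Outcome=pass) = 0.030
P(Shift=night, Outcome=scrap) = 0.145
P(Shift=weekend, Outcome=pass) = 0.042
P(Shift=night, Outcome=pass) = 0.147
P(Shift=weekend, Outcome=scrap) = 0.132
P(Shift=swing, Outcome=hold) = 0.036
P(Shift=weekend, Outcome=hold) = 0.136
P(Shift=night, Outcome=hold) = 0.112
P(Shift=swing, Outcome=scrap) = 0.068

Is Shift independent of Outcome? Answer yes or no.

no

P(Shift=weekend) = 0.324 and P(Outcome=hold) = 0.284, so their product is 0.09202, but P(Shift=weekend, Outcome=hold) = 0.136. Since these differ, Shift and Outcome are not independent.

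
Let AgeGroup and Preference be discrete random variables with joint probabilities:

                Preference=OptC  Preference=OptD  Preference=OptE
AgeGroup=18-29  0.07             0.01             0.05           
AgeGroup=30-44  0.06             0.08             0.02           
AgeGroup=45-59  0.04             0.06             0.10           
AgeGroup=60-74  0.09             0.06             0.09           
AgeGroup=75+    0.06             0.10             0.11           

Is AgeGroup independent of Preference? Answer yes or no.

P(AgeGroup=30-44) = 0.16 and P(Preference=OptE) = 0.37, so their product is 0.0592, but P(AgeGroup=30-44, Preference=OptE) = 0.02. Since these differ, AgeGroup and Preference are not independent.

no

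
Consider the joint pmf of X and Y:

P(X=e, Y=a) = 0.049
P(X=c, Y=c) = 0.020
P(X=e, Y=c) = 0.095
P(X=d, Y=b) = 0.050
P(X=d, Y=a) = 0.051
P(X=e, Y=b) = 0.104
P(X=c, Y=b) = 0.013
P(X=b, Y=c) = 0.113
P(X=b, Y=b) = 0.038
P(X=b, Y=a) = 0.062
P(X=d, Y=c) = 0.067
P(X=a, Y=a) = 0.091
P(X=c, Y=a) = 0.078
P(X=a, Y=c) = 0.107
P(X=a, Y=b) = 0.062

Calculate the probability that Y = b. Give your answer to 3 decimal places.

P(Y=b) = 0.062 + 0.038 + 0.013 + 0.050 + 0.104 = 0.267.

0.267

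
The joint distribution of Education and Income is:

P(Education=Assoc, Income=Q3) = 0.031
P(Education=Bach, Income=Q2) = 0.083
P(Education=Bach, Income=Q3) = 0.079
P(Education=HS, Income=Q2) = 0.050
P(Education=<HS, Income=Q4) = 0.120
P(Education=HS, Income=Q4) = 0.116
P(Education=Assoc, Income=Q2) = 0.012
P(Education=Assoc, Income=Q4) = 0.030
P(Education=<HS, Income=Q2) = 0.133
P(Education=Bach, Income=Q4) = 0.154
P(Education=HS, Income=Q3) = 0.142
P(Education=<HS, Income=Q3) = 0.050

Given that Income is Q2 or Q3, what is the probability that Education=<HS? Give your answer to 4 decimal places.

P(Income=Q2) = 0.133 + 0.050 + 0.012 + 0.083 = 0.278.
P(Income=Q3) = 0.050 + 0.142 + 0.031 + 0.079 = 0.302.
P(Income ∈ {Q2, Q3}) = 0.278 + 0.302 = 0.580; P(Education=<HS, Income ∈ {Q2, Q3}) = 0.133 + 0.050 = 0.183.
P(Education=<HS | Income ∈ {Q2, Q3}) = 0.183/0.580 = 0.3155.

0.3155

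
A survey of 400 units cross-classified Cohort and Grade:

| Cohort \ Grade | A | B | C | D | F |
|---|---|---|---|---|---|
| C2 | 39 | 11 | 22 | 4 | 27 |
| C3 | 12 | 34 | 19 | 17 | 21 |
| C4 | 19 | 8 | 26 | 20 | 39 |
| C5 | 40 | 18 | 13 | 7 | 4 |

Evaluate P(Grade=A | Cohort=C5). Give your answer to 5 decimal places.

0.48780

Total with Cohort=C5: 40 + 18 + 13 + 7 + 4 = 82.
P(Grade=A | Cohort=C5) = 40/82 = 0.48780.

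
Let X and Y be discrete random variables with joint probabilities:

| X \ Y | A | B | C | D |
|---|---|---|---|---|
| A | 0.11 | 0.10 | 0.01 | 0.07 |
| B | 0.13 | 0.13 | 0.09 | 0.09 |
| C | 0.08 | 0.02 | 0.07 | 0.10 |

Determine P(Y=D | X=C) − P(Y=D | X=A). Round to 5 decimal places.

0.12899

P(X=C) = 0.08 + 0.02 + 0.07 + 0.10 = 0.27; P(Y=D | X=C) = 0.10/0.27 = 0.370370.
P(X=A) = 0.11 + 0.10 + 0.01 + 0.07 = 0.29; P(Y=D | X=A) = 0.07/0.29 = 0.241379.
Difference = 0.12899.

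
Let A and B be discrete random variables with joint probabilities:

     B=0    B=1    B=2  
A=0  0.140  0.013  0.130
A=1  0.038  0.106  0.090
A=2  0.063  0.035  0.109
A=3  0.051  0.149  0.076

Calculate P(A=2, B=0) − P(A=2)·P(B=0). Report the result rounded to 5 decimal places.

P(A=2) = 0.063 + 0.035 + 0.109 = 0.207.
P(B=0) = 0.140 + 0.038 + 0.063 + 0.051 = 0.292.
P(A=2, B=0) − P(A=2)P(B=0) = 0.063 − 0.207×0.292 = 0.00256.

0.00256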